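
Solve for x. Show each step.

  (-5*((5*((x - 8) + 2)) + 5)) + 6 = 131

Step 1. [(-5*((5*((x - 8) + 2)) + 5)) + 6 = 131] subtract 6: x sits inside (… + 6), so sub: -5*((5*((x - 8) + 2)) + 5) = 125.
Step 2. [-5*((5*((x - 8) + 2)) + 5) = 125] divide by the outer -5. So div: (5*((x - 8) + 2)) + 5 = -25.
Step 3. [(5*((x - 8) + 2)) + 5 = -25] the outer +5 inverts by subtracting 5. So sub: 5*((x - 8) + 2) = -30.
Step 4. [5*((x - 8) + 2) = -30] 5 out front; divide by 5, so div: (x - 8) + 2 = -6.
Step 5. [(x - 8) + 2 = -6] peel the +2: subtract 2 from each side, so sub: x - 8 = -8.
Step 6. [x - 8 = -8] peel the -8: add 8 from each side ⇒ sub: x = 0.

Answer: x ∈ {0}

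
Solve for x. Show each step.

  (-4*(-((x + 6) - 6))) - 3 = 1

Step 1. [(-4*(-((x + 6) - 6))) - 3 = 1] -3 is outermost — add 3 both sides, so sub: -4*(-((x + 6) - 6)) = 4.
Step 2. [-4*(-((x + 6) - 6)) = 4] leading coefficient -4: divide by -4, so div: -((x + 6) - 6) = -1.
Step 3. [-((x + 6) - 6) = -1] flip signs both sides, so neg: (x + 6) - 6 = 1.
Step 4. [(x + 6) - 6 = 1] -6 is outermost — add 6 both sides ⇒ sub: x + 6 = 7.
Step 5. [x + 6 = 7] peel the +6: subtract 6 from each side, so sub: x = 1.

Answer: x ∈ {1}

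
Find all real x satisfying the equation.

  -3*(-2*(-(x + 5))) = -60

Step 1. [-3*(-2*(-(x + 5))) = -60] divide by the outer -3 ⇒ div: -2*(-(x + 5)) = 20.
Step 2. [-2*(-(x + 5)) = 20] -2 out front; divide by -2. So div: -(x + 5) = -10.
Step 3. [-(x + 5) = -10] LHS negated; negate both sides ⇒ neg: x + 5 = 10.
Step 4. [x + 5 = 10] the outer +5 inverts by subtracting 5. So sub: x = 5.

Answer: x ∈ {5}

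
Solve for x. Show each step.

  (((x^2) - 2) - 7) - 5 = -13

Step 1. [(((x^2) - 2) - 7) - 5 = -13] 5 comes off first (add 5) ⇒ sub: ((x^2) - 2) - 7 = -8.
Step 2. [((x^2) - 2) - 7 = -8] -7 is outermost — add 7 both sides. So sub: (x^2) - 2 = -1.
Step 3. [(x^2) - 2 = -1] 2 comes off first (add 2), so sub: x^2 = 1.
Step 4. [x^2 = 1] √ both sides: 1 ≥ 0 gives two branches, so sqrt: x = 1 or -1.

Answer: x ∈ {-1, 1}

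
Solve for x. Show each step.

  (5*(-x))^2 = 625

Step 1. [(5*(-x))^2 = 625] 625 ≥ 0, LHS is (·)² — take ±√, so sqrt: 5*(-x) = 25 or -25.
Step 2. [5*(-x) = 25 or -25] 5 out front; divide by 5, so div: -x = 5 or -5.
Step 3. [-x = 5 or -5] leading − — multiply by −1, so neg: x = -5 or 5.

Answer: x ∈ {-5, 5}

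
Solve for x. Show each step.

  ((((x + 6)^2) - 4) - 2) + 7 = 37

Step 1. [((((x + 6)^2) - 4) - 2) + 7 = 37] the outer +7 inverts by subtracting 7, so sub: (((x + 6)^2) - 4) - 2 = 30.
Step 2. [(((x + 6)^2) - 4) - 2 = 30] 2 comes off first (add 2). So sub: ((x + 6)^2) - 4 = 32.
Step 3. [((x + 6)^2) - 4 = 32] peel the -4: add 4 from each side, so sub: (x + 6)^2 = 36.
Step 4. [(x + 6)^2 = 36] 36 ≥ 0, LHS is (·)² — take ±√. So sqrt: x + 6 = 6 or -6.
Step 5. [x + 6 = 6 or -6] the outer +6 inverts by subtracting 6 ⇒ sub: x = 0 or -12.

Answer: x ∈ {-12, 0}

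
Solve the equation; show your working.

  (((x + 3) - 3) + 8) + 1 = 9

Step 1. [(((x + 3) - 3) + 8) + 1 = 9] 1 comes off first (subtract 1). So sub: ((x + 3) - 3) + 8 = 8.
Step 2. [((x + 3) - 3) + 8 = 8] the outer +8 inverts by subtracting 8, so sub: (x + 3) - 3 = 0.
Step 3. [(x + 3) - 3 = 0] 3 comes off first (add 3). So sub: x + 3 = 3.
Step 4. [x + 3 = 3] subtract 3: x sits inside (… + 3), so sub: x = 0.

Answer: x ∈ {0}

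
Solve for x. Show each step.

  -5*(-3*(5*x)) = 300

Step 1. [-5*(-3*(5*x)) = 300] -5 out front; divide by -5, so div: -3*(5*x) = -60.
Step 2. [-3*(5*x) = -60] -3 out front; divide by -3, so div: 5*x = 20.
Step 3. [5*x = 20] LHS = 5·(…); ÷5 both sides. So div: x = 4.

Answer: x ∈ {4}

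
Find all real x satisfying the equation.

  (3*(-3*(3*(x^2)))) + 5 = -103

Step 1. [(3*(-3*(3*(x^2)))) + 5 = -103] peel the +5: subtract 5 from each side ⇒ sub: 3*(-3*(3*(x^2))) = -108.
Step 2. [3*(-3*(3*(x^2))) = -108] LHS = 3·(…); ÷3 both sides ⇒ div: -3*(3*(x^2)) = -36.
Step 3. [-3*(3*(x^2)) = -36] -3·(inner) — divide through by -3, so div: 3*(x^2) = 12.
Step 4. [3*(x^2) = 12] LHS = 3·(…); ÷3 both sides, so div: x^2 = 4.
Step 5. [x^2 = 4] √ both sides: 4 ≥ 0 gives two branches, so sqrt: x = 2 or -2.

Answer: x ∈ {-2, 2}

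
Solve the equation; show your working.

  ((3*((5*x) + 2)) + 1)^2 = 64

Step 1. [((3*((5*x) + 2)) + 1)^2 = 64] 64 ≥ 0, LHS is (·)² — take ±√, so sqrt: (3*((5*x) + 2)) + 1 = 8 or -8.
Step 2. [(3*((5*x) + 2)) + 1 = 8 or -8] peel the +1: subtract 1 from each side, so sub: 3*((5*x) + 2) = 7 or -9.
Step 3. [3*((5*x) + 2) = 7 or -9] 3·(inner) — divide through by 3 ⇒ div: (5*x) + 2 = 7/3 or -3.
Step 4. [(5*x) + 2 = 7/3 or -3] 2 comes off first (subtract 2). So sub: 5*x = 1/3 or -5.
Step 5. [5*x = 1/3 or -5] leading coefficient 5: divide by 5, so div: x = 1/15 or -1.

Answer: x ∈ {-1, 1/15}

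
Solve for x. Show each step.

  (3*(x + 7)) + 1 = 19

Step 1. [(3*(x + 7)) + 1 = 19] 1 comes off first (subtract 1). So sub: 3*(x + 7) = 18.
Step 2. [3*(x + 7) = 18] LHS = 3·(…); ÷3 both sides. So div: x + 7 = 6.
Step 3. [x + 7 = 6] peel the +7: subtract 7 from each side. So sub: x = -1.

Answer: x ∈ {-1}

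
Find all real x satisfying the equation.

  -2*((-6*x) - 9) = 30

Step 1. [-2*((-6*x) - 9) = 30] LHS = -2·(…); ÷-2 both sides. So div: (-6*x) - 9 = -15.
Step 2. [(-6*x) - 9 = -15] add 9: x sits inside (… - 9) ⇒ sub: -6*x = -6.
Step 3. [-6*x = -6] leading coefficient -6: divide by -6, so div: x = 1.

Answer: x ∈ {1}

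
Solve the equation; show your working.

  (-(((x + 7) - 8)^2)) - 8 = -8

Step 1. [(-(((x + 7) - 8)^2)) - 8 = -8] the outer -8 inverts by adding 8, so sub: -(((x + 7) - 8)^2) = 0.
Step 2. [-(((x + 7) - 8)^2) = 0] LHS negated; negate both sides, so neg: ((x + 7) - 8)^2 = 0.
Step 3. [((x + 7) - 8)^2 = 0] 0 ≥ 0, LHS is (·)² — take ±√, so sqrt: (x + 7) - 8 = 0.
Step 4. [(x + 7) - 8 = 0] 8 comes off first (add 8). So sub: x + 7 = 8.
Step 5. [x + 7 = 8] +7 is outermost — subtract 7 both sides ⇒ sub: x = 1.

Answer: x ∈ {1}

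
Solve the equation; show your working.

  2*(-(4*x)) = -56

Step 1. [2*(-(4*x)) = -56] LHS = 2·(…); ÷2 both sides ⇒ div: -(4*x) = -28.
Step 2. [-(4*x) = -28] flip signs both sides ⇒ neg: 4*x = 28.
Step 3. [4*x = 28] 4·(inner) — divide through by 4, so div: x = 7.

Answer: x ∈ {7}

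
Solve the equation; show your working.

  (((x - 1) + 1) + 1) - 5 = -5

Step 1. [(((x - 1) + 1) + 1) - 5 = -5] 5 comes off first (add 5) ⇒ sub: ((x - 1) + 1) + 1 = 0.
Step 2. [((x - 1) + 1) + 1 = 0] peel the +1: subtract 1 from each side ⇒ sub: (x - 1) + 1 = -1.
Step 3. [(x - 1) + 1 = -1] the outer +1 inverts by subtracting 1. So sub: x - 1 = -2.
Step 4. [x - 1 = -2] peel the -1: add 1 from each side ⇒ sub: x = -1.

Answer: x ∈ {-1}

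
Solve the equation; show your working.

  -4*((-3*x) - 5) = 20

Step 1. [-4*((-3*x) - 5) = 20] leading coefficient -4: divide by -4 ⇒ div: (-3*x) - 5 = -5.
Step 2. [(-3*x) - 5 = -5] add 5: x sits inside (… - 5). So sub: -3*x = 0.
Step 3. [-3*x = 0] divide by the outer -3, so div: x = 0.

Answer: x ∈ {0}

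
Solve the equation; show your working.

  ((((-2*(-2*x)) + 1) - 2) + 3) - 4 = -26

Step 1. [((((-2*(-2*x)) + 1) - 2) + 3) - 4 = -26] add 4: x sits inside (… - 4), so sub: (((-2*(-2*x)) + 1) - 2) + 3 = -22.
Step 2. [(((-2*(-2*x)) + 1) - 2) + 3 = -22] subtract 3: x sits inside (… + 3). So sub: ((-2*(-2*x)) + 1) - 2 = -25.
Step 3. [((-2*(-2*x)) + 1) - 2 = -25] the outer -2 inverts by adding 2 ⇒ sub: (-2*(-2*x)) + 1 = -23.
Step 4. [(-2*(-2*x)) + 1 = -23] 1 comes off first (subtract 1). So sub: -2*(-2*x) = -24.
Step 5. [-2*(-2*x) = -24] leading coefficient -2: divide by -2 ⇒ div: -2*x = 12.
Step 6. [-2*x = 12] -2·(inner) — divide through by -2. So div: x = -6.

Answer: x ∈ {-6}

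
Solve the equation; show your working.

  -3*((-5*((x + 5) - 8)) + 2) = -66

Step 1. [-3*((-5*((x + 5) - 8)) + 2) = -66] divide by the outer -3. So div: (-5*((x + 5) - 8)) + 2 = 22.
Step 2. [(-5*((x + 5) - 8)) + 2 = 22] +2 is outermost — subtract 2 both sides ⇒ sub: -5*((x + 5) - 8) = 20.
Step 3. [-5*((x + 5) - 8) = 20] LHS = -5·(…); ÷-5 both sides ⇒ div: (x + 5) - 8 = -4.
Step 4. [(x + 5) - 8 = -4] -8 is outermost — add 8 both sides. So sub: x + 5 = 4.
Step 5. [x + 5 = 4] the outer +5 inverts by subtracting 5. So sub: x = -1.

Answer: x ∈ {-1}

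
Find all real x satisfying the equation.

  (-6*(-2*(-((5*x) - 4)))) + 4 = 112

Step 1. [(-6*(-2*(-((5*x) - 4)))) + 4 = 112] the outer +4 inverts by subtracting 4. So sub: -6*(-2*(-((5*x) - 4))) = 108.
Step 2. [-6*(-2*(-((5*x) - 4))) = 108] divide by the outer -6, so div: -2*(-((5*x) - 4)) = -18.
Step 3. [-2*(-((5*x) - 4)) = -18] -2 out front; divide by -2 ⇒ div: -((5*x) - 4) = 9.
Step 4. [-((5*x) - 4) = 9] flip signs both sides ⇒ neg: (5*x) - 4 = -9.
Step 5. [(5*x) - 4 = -9] the outer -4 inverts by adding 4, so sub: 5*x = -5.
Step 6. [5*x = -5] 5 out front; divide by 5, so div: x = -1.

Answer: x ∈ {-1}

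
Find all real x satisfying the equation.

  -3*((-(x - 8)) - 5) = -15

Step 1. [-3*((-(x - 8)) - 5) = -15] LHS = -3·(…); ÷-3 both sides. So div: (-(x - 8)) - 5 = 5.
Step 2. [(-(x - 8)) - 5 = 5] add 5: x sits inside (… - 5) ⇒ sub: -(x - 8) = 10.
Step 3. [-(x - 8) = 10] leading − — multiply by −1. So neg: x - 8 = -10.
Step 4. [x - 8 = -10] -8 is outermost — add 8 both sides. So sub: x = -2.

Answer: x ∈ {-2}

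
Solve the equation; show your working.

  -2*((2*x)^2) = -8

Step 1. [-2*((2*x)^2) = -8] divide by the outer -2, so div: (2*x)^2 = 4.
Step 2. [(2*x)^2 = 4] 4 ≥ 0, LHS is (·)² — take ±√, so sqrt: 2*x = 2 or -2.
Step 3. [2*x = 2 or -2] 2 out front; divide by 2. So div: x = 1 or -1.

Answer: x ∈ {-1, 1}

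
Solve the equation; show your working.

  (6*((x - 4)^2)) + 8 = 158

Step 1. [(6*((x - 4)^2)) + 8 = 158] peel the +8: subtract 8 from each side. So sub: 6*((x - 4)^2) = 150.
Step 2. [6*((x - 4)^2) = 150] 6·(inner) — divide through by 6 ⇒ div: (x - 4)^2 = 25.
Step 3. [(x - 4)^2 = 25] √ both sides: 25 ≥ 0 gives two branches ⇒ sqrt: x - 4 = 5 or -5.
Step 4. [x - 4 = 5 or -5] -4 is outermost — add 4 both sides. So sub: x = 9 or -1.

Answer: x ∈ {-1, 9}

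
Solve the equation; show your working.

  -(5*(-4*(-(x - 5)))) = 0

Step 1. [-(5*(-4*(-(x - 5)))) = 0] leading − — multiply by −1, so neg: 5*(-4*(-(x - 5))) = 0.
Step 2. [5*(-4*(-(x - 5))) = 0] divide by the outer 5 ⇒ div: -4*(-(x - 5)) = 0.
Step 3. [-4*(-(x - 5)) = 0] leading coefficient -4: divide by -4 ⇒ div: -(x - 5) = 0.
Step 4. [-(x - 5) = 0] flip signs both sides, so neg: x - 5 = 0.
Step 5. [x - 5 = 0] the outer -5 inverts by adding 5 ⇒ sub: x = 5.

Answer: x ∈ {5}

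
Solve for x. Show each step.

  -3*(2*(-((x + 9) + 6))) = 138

Step 1. [-3*(2*(-((x + 9) + 6))) = 138] LHS = -3·(…); ÷-3 both sides, so div: 2*(-((x + 9) + 6)) = -46.
Step 2. [2*(-((x + 9) + 6)) = -46] leading coefficient 2: divide by 2, so div: -((x + 9) + 6) = -23.
Step 3. [-((x + 9) + 6) = -23] flip signs both sides. So neg: (x + 9) + 6 = 23.
Step 4. [(x + 9) + 6 = 23] the outer +6 inverts by subtracting 6, so sub: x + 9 = 17.
Step 5. [x + 9 = 17] peel the +9: subtract 9 from each side. So sub: x = 8.

Answer: x ∈ {8}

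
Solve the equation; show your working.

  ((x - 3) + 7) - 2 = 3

Step 1. [((x - 3) + 7) - 2 = 3] peel the -2: add 2 from each side. So sub: (x - 3) + 7 = 5.
Step 2. [(x - 3) + 7 = 5] peel the +7: subtract 7 from each side, so sub: x - 3 = -2.
Step 3. [x - 3 = -2] the outer -3 inverts by adding 3. So sub: x = 1.

Answer: x ∈ {1}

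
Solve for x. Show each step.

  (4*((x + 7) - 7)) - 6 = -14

Step 1. [(4*((x + 7) - 7)) - 6 = -14] the outer -6 inverts by adding 6, so sub: 4*((x + 7) - 7) = -8.
Step 2. [4*((x + 7) - 7) = -8] divide by the outer 4. So div: (x + 7) - 7 = -2.
Step 3. [(x + 7) - 7 = -2] add 7: x sits inside (… - 7) ⇒ sub: x + 7 = 5.
Step 4. [x + 7 = 5] peel the +7: subtract 7 from each side. So sub: x = -2.

Answer: x ∈ {-2}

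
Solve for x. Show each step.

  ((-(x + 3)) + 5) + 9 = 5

Step 1. [((-(x + 3)) + 5) + 9 = 5] the outer +9 inverts by subtracting 9. So sub: (-(x + 3)) + 5 = -4.
Step 2. [(-(x + 3)) + 5 = -4] 5 comes off first (subtract 5), so sub: -(x + 3) = -9.
Step 3. [-(x + 3) = -9] flip signs both sides ⇒ neg: x + 3 = 9.
Step 4. [x + 3 = 9] subtract 3: x sits inside (… + 3). So sub: x = 6.

Answer: x ∈ {6}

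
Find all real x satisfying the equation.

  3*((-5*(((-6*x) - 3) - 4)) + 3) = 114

Step 1. [3*((-5*(((-6*x) - 3) - 4)) + 3) = 114] LHS = 3·(…); ÷3 both sides, so div: (-5*(((-6*x) - 3) - 4)) + 3 = 38.
Step 2. [(-5*(((-6*x) - 3) - 4)) + 3 = 38] subtract 3: x sits inside (… + 3), so sub: -5*(((-6*x) - 3) - 4) = 35.
Step 3. [-5*(((-6*x) - 3) - 4) = 35] -5 out front; divide by -5, so div: ((-6*x) - 3) - 4 = -7.
Step 4. [((-6*x) - 3) - 4 = -7] peel the -4: add 4 from each side, so sub: (-6*x) - 3 = -3.
Step 5. [(-6*x) - 3 = -3] -3 is outermost — add 3 both sides ⇒ sub: -6*x = 0.
Step 6. [-6*x = 0] divide by the outer -6, so div: x = 0.

Answer: x ∈ {0}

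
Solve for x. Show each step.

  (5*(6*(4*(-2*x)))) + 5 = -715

Step 1. [(5*(6*(4*(-2*x)))) + 5 = -715] 5 divides every term; factor it out, so factor: (6*(4*(-2*x))) + 1 = -143.
Step 2. [(6*(4*(-2*x))) + 1 = -143] subtract 1: x sits inside (… + 1) ⇒ sub: 6*(4*(-2*x)) = -144.
Step 3. [6*(4*(-2*x)) = -144] 6 out front; divide by 6. So div: 4*(-2*x) = -24.
Step 4. [4*(-2*x) = -24] LHS = 4·(…); ÷4 both sides, so div: -2*x = -6.
Step 5. [-2*x = -6] -2 out front; divide by -2. So div: x = 3.

Answer: x ∈ {3}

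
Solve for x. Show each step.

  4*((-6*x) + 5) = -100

Step 1. [4*((-6*x) + 5) = -100] 4·(inner) — divide through by 4. So div: (-6*x) + 5 = -25.
Step 2. [(-6*x) + 5 = -25] subtract 5: x sits inside (… + 5), so sub: -6*x = -30.
Step 3. [-6*x = -30] leading coefficient -6: divide by -6. So div: x = 5.

Answer: x ∈ {5}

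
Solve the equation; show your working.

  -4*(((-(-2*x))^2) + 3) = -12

Step 1. [-4*(((-(-2*x))^2) + 3) = -12] -4 out front; divide by -4. So div: ((-(-2*x))^2) + 3 = 3.
Step 2. [((-(-2*x))^2) + 3 = 3] the outer +3 inverts by subtracting 3. So sub: (-(-2*x))^2 = 0.
Step 3. [(-(-2*x))^2 = 0] 0 ≥ 0, LHS is (·)² — take ±√ ⇒ sqrt: -(-2*x) = 0.
Step 4. [-(-2*x) = 0] flip signs both sides, so neg: -2*x = 0.
Step 5. [-2*x = 0] -2 out front; divide by -2. So div: x = 0.

Answer: x ∈ {0}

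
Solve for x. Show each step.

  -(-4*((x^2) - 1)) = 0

Step 1. [-(-4*((x^2) - 1)) = 0] flip signs both sides ⇒ neg: -4*((x^2) - 1) = 0.
Step 2. [-4*((x^2) - 1) = 0] leading coefficient -4: divide by -4. So div: (x^2) - 1 = 0.
Step 3. [(x^2) - 1 = 0] 1 comes off first (add 1) ⇒ sub: x^2 = 1.
Step 4. [x^2 = 1] √ both sides: 1 ≥ 0 gives two branches. So sqrt: x = 1 or -1.

Answer: x ∈ {-1, 1}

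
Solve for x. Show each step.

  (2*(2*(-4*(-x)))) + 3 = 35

Step 1. [(2*(2*(-4*(-x)))) + 3 = 35] peel the +3: subtract 3 from each side ⇒ sub: 2*(2*(-4*(-x))) = 32.
Step 2. [2*(2*(-4*(-x))) = 32] leading coefficient 2: divide by 2 ⇒ div: 2*(-4*(-x)) = 16.
Step 3. [2*(-4*(-x)) = 16] 2 out front; divide by 2. So div: -4*(-x) = 8.
Step 4. [-4*(-x) = 8] -4·(inner) — divide through by -4, so div: -x = -2.
Step 5. [-x = -2] flip signs both sides, so neg: x = 2.

Answer: x ∈ {2}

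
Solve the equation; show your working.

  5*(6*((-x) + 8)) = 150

Step 1. [5*(6*((-x) + 8)) = 150] LHS = 5·(…); ÷5 both sides. So div: 6*((-x) + 8) = 30.
Step 2. [6*((-x) + 8) = 30] divide by the outer 6. So div: (-x) + 8 = 5.
Step 3. [(-x) + 8 = 5] peel the +8: subtract 8 from each side. So sub: -x = -3.
Step 4. [-x = -3] leading − — multiply by −1 ⇒ neg: x = 3.

Answer: x ∈ {3}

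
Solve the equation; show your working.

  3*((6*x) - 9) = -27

Step 1. [3*((6*x) - 9) = -27] divide by the outer 3, so div: (6*x) - 9 = -9.
Step 2. [(6*x) - 9 = -9] 9 comes off first (add 9). So sub: 6*x = 0.
Step 3. [6*x = 0] divide by the outer 6. So div: x = 0.

Answer: x ∈ {0}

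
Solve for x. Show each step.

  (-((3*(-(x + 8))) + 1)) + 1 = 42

Step 1. [(-((3*(-(x + 8))) + 1)) + 1 = 42] +1 is outermost — subtract 1 both sides ⇒ sub: -((3*(-(x + 8))) + 1) = 41.
Step 2. [-((3*(-(x + 8))) + 1) = 41] flip signs both sides ⇒ neg: (3*(-(x + 8))) + 1 = -41.
Step 3. [(3*(-(x + 8))) + 1 = -41] +1 is outermost — subtract 1 both sides ⇒ sub: 3*(-(x + 8)) = -42.
Step 4. [3*(-(x + 8)) = -42] 3 out front; divide by 3. So div: -(x + 8) = -14.
Step 5. [-(x + 8) = -14] leading − — multiply by −1, so neg: x + 8 = 14.
Step 6. [x + 8 = 14] subtract 8: x sits inside (… + 8) ⇒ sub: x = 6.

Answer: x ∈ {6}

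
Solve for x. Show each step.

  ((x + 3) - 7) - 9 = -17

Step 1. [((x + 3) - 7) - 9 = -17] -9 is outermost — add 9 both sides, so sub: (x + 3) - 7 = -8.
Step 2. [(x + 3) - 7 = -8] the outer -7 inverts by adding 7 ⇒ sub: x + 3 = -1.
Step 3. [x + 3 = -1] the outer +3 inverts by subtracting 3, so sub: x = -4.

Answer: x ∈ {-4}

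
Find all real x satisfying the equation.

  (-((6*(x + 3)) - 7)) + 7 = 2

Step 1. [(-((6*(x + 3)) - 7)) + 7 = 2] the outer +7 inverts by subtracting 7. So sub: -((6*(x + 3)) - 7) = -5.
Step 2. [-((6*(x + 3)) - 7) = -5] LHS negated; negate both sides ⇒ neg: (6*(x + 3)) - 7 = 5.
Step 3. [(6*(x + 3)) - 7 = 5] -7 is outermost — add 7 both sides ⇒ sub: 6*(x + 3) = 12.
Step 4. [6*(x + 3) = 12] 6·(inner) — divide through by 6. So div: x + 3 = 2.
Step 5. [x + 3 = 2] 3 comes off first (subtract 3), so sub: x = -1.

Answer: x ∈ {-1}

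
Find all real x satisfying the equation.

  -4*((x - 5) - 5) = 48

Step 1. [-4*((x - 5) - 5) = 48] leading coefficient -4: divide by -4, so div: (x - 5) - 5 = -12.
Step 2. [(x - 5) - 5 = -12] peel the -5: add 5 from each side, so sub: x - 5 = -7.
Step 3. [x - 5 = -7] -5 is outermost — add 5 both sides ⇒ sub: x = -2.

Answer: x ∈ {-2}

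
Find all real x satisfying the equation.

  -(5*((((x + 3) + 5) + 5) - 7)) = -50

Step 1. [-(5*((((x + 3) + 5) + 5) - 7)) = -50] LHS negated; negate both sides, so neg: 5*((((x + 3) + 5) + 5) - 7) = 50.
Step 2. [5*((((x + 3) + 5) + 5) - 7) = 50] 5 out front; divide by 5. So div: (((x + 3) + 5) + 5) - 7 = 10.
Step 3. [(((x + 3) + 5) + 5) - 7 = 10] -7 is outermost — add 7 both sides ⇒ sub: ((x + 3) + 5) + 5 = 17.
Step 4. [((x + 3) + 5) + 5 = 17] 5 comes off first (subtract 5) ⇒ sub: (x + 3) + 5 = 12.
Step 5. [(x + 3) + 5 = 12] subtract 5: x sits inside (… + 5) ⇒ sub: x + 3 = 7.
Step 6. [x + 3 = 7] +3 is outermost — subtract 3 both sides. So sub: x = 4.

Answer: x ∈ {4}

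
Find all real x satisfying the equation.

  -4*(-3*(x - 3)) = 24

Step 1. [-4*(-3*(x - 3)) = 24] -4 out front; divide by -4, so div: -3*(x - 3) = -6.
Step 2. [-3*(x - 3) = -6] -3 out front; divide by -3, so div: x - 3 = 2.
Step 3. [x - 3 = 2] add 3: x sits inside (… - 3), so sub: x = 5.

Answer: x ∈ {5}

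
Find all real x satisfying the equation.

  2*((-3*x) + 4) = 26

Step 1. [2*((-3*x) + 4) = 26] LHS = 2·(…); ÷2 both sides. So div: (-3*x) + 4 = 13.
Step 2. [(-3*x) + 4 = 13] the outer +4 inverts by subtracting 4 ⇒ sub: -3*x = 9.
Step 3. [-3*x = 9] LHS = -3·(…); ÷-3 both sides, so div: x = -3.

Answer: x ∈ {-3}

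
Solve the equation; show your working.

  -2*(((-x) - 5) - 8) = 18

Step 1. [-2*(((-x) - 5) - 8) = 18] -2 out front; divide by -2. So div: ((-x) - 5) - 8 = -9.
Step 2. [((-x) - 5) - 8 = -9] peel the -8: add 8 from each side ⇒ sub: (-x) - 5 = -1.
Step 3. [(-x) - 5 = -1] the outer -5 inverts by adding 5, so sub: -x = 4.
Step 4. [-x = 4] leading − — multiply by −1, so neg: x = -4.

Answer: x ∈ {-4}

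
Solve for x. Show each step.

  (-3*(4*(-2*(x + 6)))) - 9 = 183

Step 1. [(-3*(4*(-2*(x + 6)))) - 9 = 183] add 9: x sits inside (… - 9). So sub: -3*(4*(-2*(x + 6))) = 192.
Step 2. [-3*(4*(-2*(x + 6))) = 192] -3·(inner) — divide through by -3 ⇒ div: 4*(-2*(x + 6)) = -64.
Step 3. [4*(-2*(x + 6)) = -64] 4·(inner) — divide through by 4 ⇒ div: -2*(x + 6) = -16.
Step 4. [-2*(x + 6) = -16] divide by the outer -2 ⇒ div: x + 6 = 8.
Step 5. [x + 6 = 8] subtract 6: x sits inside (… + 6). So sub: x = 2.

Answer: x ∈ {2}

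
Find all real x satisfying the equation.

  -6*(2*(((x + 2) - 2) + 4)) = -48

Step 1. [-6*(2*(((x + 2) - 2) + 4)) = -48] LHS = -6·(…); ÷-6 both sides ⇒ div: 2*(((x + 2) - 2) + 4) = 8.
Step 2. [2*(((x + 2) - 2) + 4) = 8] 2 out front; divide by 2, so div: ((x + 2) - 2) + 4 = 4.
Step 3. [((x + 2) - 2) + 4 = 4] peel the +4: subtract 4 from each side. So sub: (x + 2) - 2 = 0.
Step 4. [(x + 2) - 2 = 0] 2 comes off first (add 2) ⇒ sub: x + 2 = 2.
Step 5. [x + 2 = 2] +2 is outermost — subtract 2 both sides. So sub: x = 0.

Answer: x ∈ {0}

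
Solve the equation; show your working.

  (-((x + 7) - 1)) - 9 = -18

Step 1. [(-((x + 7) - 1)) - 9 = -18] -9 is outermost — add 9 both sides, so sub: -((x + 7) - 1) = -9.
Step 2. [-((x + 7) - 1) = -9] flip signs both sides ⇒ neg: (x + 7) - 1 = 9.
Step 3. [(x + 7) - 1 = 9] 1 comes off first (add 1) ⇒ sub: x + 7 = 10.
Step 4. [x + 7 = 10] subtract 7: x sits inside (… + 7). So sub: x = 3.

Answer: x ∈ {3}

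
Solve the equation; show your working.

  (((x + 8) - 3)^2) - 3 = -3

Step 1. [(((x + 8) - 3)^2) - 3 = -3] -3 is outermost — add 3 both sides ⇒ sub: ((x + 8) - 3)^2 = 0.
Step 2. [((x + 8) - 3)^2 = 0] 0 ≥ 0, LHS is (·)² — take ±√. So sqrt: (x + 8) - 3 = 0.
Step 3. [(x + 8) - 3 = 0] add 3: x sits inside (… - 3) ⇒ sub: x + 8 = 3.
Step 4. [x + 8 = 3] peel the +8: subtract 8 from each side. So sub: x = -5.

Answer: x ∈ {-5}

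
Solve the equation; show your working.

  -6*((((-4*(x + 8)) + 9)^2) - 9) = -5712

Step 1. [-6*((((-4*(x + 8)) + 9)^2) - 9) = -5712] leading coefficient -6: divide by -6, so div: (((-4*(x + 8)) + 9)^2) - 9 = 952.
Step 2. [(((-4*(x + 8)) + 9)^2) - 9 = 952] peel the -9: add 9 from each side. So sub: ((-4*(x + 8)) + 9)^2 = 961.
Step 3. [((-4*(x + 8)) + 9)^2 = 961] √ both sides: 961 ≥ 0 gives two branches. So sqrt: (-4*(x + 8)) + 9 = 31 or -31.
Step 4. [(-4*(x + 8)) + 9 = 31 or -31] the outer +9 inverts by subtracting 9, so sub: -4*(x + 8) = 22 or -40.
Step 5. [-4*(x + 8) = 22 or -40] leading coefficient -4: divide by -4, so div: x + 8 = -11/2 or 10.
Step 6. [x + 8 = -11/2 or 10] the outer +8 inverts by subtracting 8, so sub: x = -27/2 or 2.

Answer: x ∈ {-27/2, 2}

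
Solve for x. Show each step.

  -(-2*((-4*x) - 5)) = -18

Step 1. [-(-2*((-4*x) - 5)) = -18] leading − — multiply by −1, so neg: -2*((-4*x) - 5) = 18.
Step 2. [-2*((-4*x) - 5) = 18] divide by the outer -2. So div: (-4*x) - 5 = -9.
Step 3. [(-4*x) - 5 = -9] add 5: x sits inside (… - 5) ⇒ sub: -4*x = -4.
Step 4. [-4*x = -4] LHS = -4·(…); ÷-4 both sides ⇒ div: x = 1.

Answer: x ∈ {1}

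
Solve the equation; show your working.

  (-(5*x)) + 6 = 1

Step 1. [(-(5*x)) + 6 = 1] subtract 6: x sits inside (… + 6) ⇒ sub: -(5*x) = -5.
Step 2. [-(5*x) = -5] leading − — multiply by −1. So neg: 5*x = 5.
Step 3. [5*x = 5] divide by the outer 5, so div: x = 1.

Answer: x ∈ {1}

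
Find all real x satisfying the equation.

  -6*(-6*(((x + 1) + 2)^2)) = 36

Step 1. [-6*(-6*(((x + 1) + 2)^2)) = 36] divide by the outer -6 ⇒ div: -6*(((x + 1) + 2)^2) = -6.
Step 2. [-6*(((x + 1) + 2)^2) = -6] -6 out front; divide by -6. So div: ((x + 1) + 2)^2 = 1.
Step 3. [((x + 1) + 2)^2 = 1] 1 ≥ 0, LHS is (·)² — take ±√, so sqrt: (x + 1) + 2 = 1 or -1.
Step 4. [(x + 1) + 2 = 1 or -1] the outer +2 inverts by subtracting 2 ⇒ sub: x + 1 = -1 or -3.
Step 5. [x + 1 = -1 or -3] peel the +1: subtract 1 from each side, so sub: x = -2 or -4.

Answer: x ∈ {-4, -2}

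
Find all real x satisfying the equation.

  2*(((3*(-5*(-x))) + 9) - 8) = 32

Step 1. [2*(((3*(-5*(-x))) + 9) - 8) = 32] leading coefficient 2: divide by 2. So div: ((3*(-5*(-x))) + 9) - 8 = 16.
Step 2. [((3*(-5*(-x))) + 9) - 8 = 16] peel the -8: add 8 from each side, so sub: (3*(-5*(-x))) + 9 = 24.
Step 3. [(3*(-5*(-x))) + 9 = 24] peel the +9: subtract 9 from each side ⇒ sub: 3*(-5*(-x)) = 15.
Step 4. [3*(-5*(-x)) = 15] 3·(inner) — divide through by 3 ⇒ div: -5*(-x) = 5.
Step 5. [-5*(-x) = 5] -5·(inner) — divide through by -5. So div: -x = -1.
Step 6. [-x = -1] flip signs both sides, so neg: x = 1.

Answer: x ∈ {1}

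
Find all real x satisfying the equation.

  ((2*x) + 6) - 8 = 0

Step 1. [((2*x) + 6) - 8 = 0] add 8: x sits inside (… - 8) ⇒ sub: (2*x) + 6 = 8.
Step 2. [(2*x) + 6 = 8] subtract 6: x sits inside (… + 6). So sub: 2*x = 2.
Step 3. [2*x = 2] 2·(inner) — divide through by 2 ⇒ div: x = 1.

Answer: x ∈ {1}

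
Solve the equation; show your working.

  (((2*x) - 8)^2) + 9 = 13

Step 1. [(((2*x) - 8)^2) + 9 = 13] peel the +9: subtract 9 from each side ⇒ sub: ((2*x) - 8)^2 = 4.
Step 2. [((2*x) - 8)^2 = 4] LHS squared, RHS 4 ≥ 0: apply √ (±), so sqrt: (2*x) - 8 = 2 or -2.
Step 3. [(2*x) - 8 = 2 or -2] 8 comes off first (add 8) ⇒ sub: 2*x = 10 or 6.
Step 4. [2*x = 10 or 6] LHS = 2·(…); ÷2 both sides. So div: x = 5 or 3.

Answer: x ∈ {3, 5}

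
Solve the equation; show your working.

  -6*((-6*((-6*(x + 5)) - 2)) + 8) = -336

Step 1. [-6*((-6*((-6*(x + 5)) - 2)) + 8) = -336] -6·(inner) — divide through by -6 ⇒ div: (-6*((-6*(x + 5)) - 2)) + 8 = 56.
Step 2. [(-6*((-6*(x + 5)) - 2)) + 8 = 56] the outer +8 inverts by subtracting 8, so sub: -6*((-6*(x + 5)) - 2) = 48.
Step 3. [-6*((-6*(x + 5)) - 2) = 48] -6·(inner) — divide through by -6, so div: (-6*(x + 5)) - 2 = -8.
Step 4. [(-6*(x + 5)) - 2 = -8] add 2: x sits inside (… - 2) ⇒ sub: -6*(x + 5) = -6.
Step 5. [-6*(x + 5) = -6] -6·(inner) — divide through by -6 ⇒ div: x + 5 = 1.
Step 6. [x + 5 = 1] peel the +5: subtract 5 from each side. So sub: x = -4.

Answer: x ∈ {-4}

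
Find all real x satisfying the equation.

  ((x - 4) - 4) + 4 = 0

Step 1. [((x - 4) - 4) + 4 = 0] 4 comes off first (subtract 4) ⇒ sub: (x - 4) - 4 = -4.
Step 2. [(x - 4) - 4 = -4] 4 comes off first (add 4) ⇒ sub: x - 4 = 0.
Step 3. [x - 4 = 0] add 4: x sits inside (… - 4) ⇒ sub: x = 4.

Answer: x ∈ {4}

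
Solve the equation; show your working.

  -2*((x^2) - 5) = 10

Step 1. [-2*((x^2) - 5) = 10] LHS = -2·(…); ÷-2 both sides ⇒ div: (x^2) - 5 = -5.
Step 2. [(x^2) - 5 = -5] the outer -5 inverts by adding 5, so sub: x^2 = 0.
Step 3. [x^2 = 0] LHS squared, RHS 0 ≥ 0: apply √ (±), so sqrt: x = 0.

Answer: x ∈ {0}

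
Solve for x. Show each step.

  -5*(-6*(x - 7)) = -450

Step 1. [-5*(-6*(x - 7)) = -450] LHS = -5·(…); ÷-5 both sides. So div: -6*(x - 7) = 90.
Step 2. [-6*(x - 7) = 90] LHS = -6·(…); ÷-6 both sides ⇒ div: x - 7 = -15.
Step 3. [x - 7 = -15] -7 is outermost — add 7 both sides, so sub: x = -8.

Answer: x ∈ {-8}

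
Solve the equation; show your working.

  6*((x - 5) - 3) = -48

Step 1. [6*((x - 5) - 3) = -48] divide by the outer 6 ⇒ div: (x - 5) - 3 = -8.
Step 2. [(x - 5) - 3 = -8] peel the -3: add 3 from each side, so sub: x - 5 = -5.
Step 3. [x - 5 = -5] 5 comes off first (add 5) ⇒ sub: x = 0.

Answer: x ∈ {0}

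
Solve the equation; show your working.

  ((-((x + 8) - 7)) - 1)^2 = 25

Step 1. [((-((x + 8) - 7)) - 1)^2 = 25] LHS squared, RHS 25 ≥ 0: apply √ (±). So sqrt: (-((x + 8) - 7)) - 1 = 5 or -5.
Step 2. [(-((x + 8) - 7)) - 1 = 5 or -5] add 1: x sits inside (… - 1). So sub: -((x + 8) - 7) = 6 or -4.
Step 3. [-((x + 8) - 7) = 6 or -4] LHS negated; negate both sides, so neg: (x + 8) - 7 = -6 or 4.
Step 4. [(x + 8) - 7 = -6 or 4] peel the -7: add 7 from each side, so sub: x + 8 = 1 or 11.
Step 5. [x + 8 = 1 or 11] peel the +8: subtract 8 from each side ⇒ sub: x = -7 or 3.

Answer: x ∈ {-7, 3}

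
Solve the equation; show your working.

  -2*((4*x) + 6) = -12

Step 1. [-2*((4*x) + 6) = -12] -2·(inner) — divide through by -2, so div: (4*x) + 6 = 6.
Step 2. [(4*x) + 6 = 6] 6 comes off first (subtract 6), so sub: 4*x = 0.
Step 3. [4*x = 0] 4 out front; divide by 4. So div: x = 0.

Answer: x ∈ {0}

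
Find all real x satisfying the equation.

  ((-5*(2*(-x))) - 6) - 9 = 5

Step 1. [((-5*(2*(-x))) - 6) - 9 = 5] add 9: x sits inside (… - 9). So sub: (-5*(2*(-x))) - 6 = 14.
Step 2. [(-5*(2*(-x))) - 6 = 14] 6 comes off first (add 6) ⇒ sub: -5*(2*(-x)) = 20.
Step 3. [-5*(2*(-x)) = 20] -5·(inner) — divide through by -5 ⇒ div: 2*(-x) = -4.
Step 4. [2*(-x) = -4] LHS = 2·(…); ÷2 both sides. So div: -x = -2.
Step 5. [-x = -2] flip signs both sides ⇒ neg: x = 2.

Answer: x ∈ {2}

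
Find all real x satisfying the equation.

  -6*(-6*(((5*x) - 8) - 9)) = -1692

Step 1. [-6*(-6*(((5*x) - 8) - 9)) = -1692] -6·(inner) — divide through by -6, so div: -6*(((5*x) - 8) - 9) = 282.
Step 2. [-6*(((5*x) - 8) - 9) = 282] -6 out front; divide by -6 ⇒ div: ((5*x) - 8) - 9 = -47.
Step 3. [((5*x) - 8) - 9 = -47] 9 comes off first (add 9). So sub: (5*x) - 8 = -38.
Step 4. [(5*x) - 8 = -38] peel the -8: add 8 from each side, so sub: 5*x = -30.
Step 5. [5*x = -30] 5 out front; divide by 5, so div: x = -6.

Answer: x ∈ {-6}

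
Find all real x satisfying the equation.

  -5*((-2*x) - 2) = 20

Step 1. [-5*((-2*x) - 2) = 20] divide by the outer -5 ⇒ div: (-2*x) - 2 = -4.
Step 2. [(-2*x) - 2 = -4] -2 is outermost — add 2 both sides, so sub: -2*x = -2.
Step 3. [-2*x = -2] divide by the outer -2, so div: x = 1.

Answer: x ∈ {1}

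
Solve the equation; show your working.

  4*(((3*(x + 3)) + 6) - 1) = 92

Step 1. [4*(((3*(x + 3)) + 6) - 1) = 92] LHS = 4·(…); ÷4 both sides, so div: ((3*(x + 3)) + 6) - 1 = 23.
Step 2. [((3*(x + 3)) + 6) - 1 = 23] peel the -1: add 1 from each side. So sub: (3*(x + 3)) + 6 = 24.
Step 3. [(3*(x + 3)) + 6 = 24] peel the +6: subtract 6 from each side ⇒ sub: 3*(x + 3) = 18.
Step 4. [3*(x + 3) = 18] LHS = 3·(…); ÷3 both sides ⇒ div: x + 3 = 6.
Step 5. [x + 3 = 6] +3 is outermost — subtract 3 both sides ⇒ sub: x = 3.

Answer: x ∈ {3}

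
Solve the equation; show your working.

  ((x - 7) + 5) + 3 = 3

Step 1. [((x - 7) + 5) + 3 = 3] the outer +3 inverts by subtracting 3 ⇒ sub: (x - 7) + 5 = 0.
Step 2. [(x - 7) + 5 = 0] subtract 5: x sits inside (… + 5) ⇒ sub: x - 7 = -5.
Step 3. [x - 7 = -5] add 7: x sits inside (… - 7) ⇒ sub: x = 2.

Answer: x ∈ {2}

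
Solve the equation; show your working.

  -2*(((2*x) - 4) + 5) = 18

Step 1. [-2*(((2*x) - 4) + 5) = 18] LHS = -2·(…); ÷-2 both sides. So div: ((2*x) - 4) + 5 = -9.
Step 2. [((2*x) - 4) + 5 = -9] +5 is outermost — subtract 5 both sides. So sub: (2*x) - 4 = -14.
Step 3. [(2*x) - 4 = -14] the outer -4 inverts by adding 4 ⇒ sub: 2*x = -10.
Step 4. [2*x = -10] 2·(inner) — divide through by 2, so div: x = -5.

Answer: x ∈ {-5}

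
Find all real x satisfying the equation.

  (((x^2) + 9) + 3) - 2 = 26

Step 1. [(((x^2) + 9) + 3) - 2 = 26] add 2: x sits inside (… - 2) ⇒ sub: ((x^2) + 9) + 3 = 28.
Step 2. [((x^2) + 9) + 3 = 28] the outer +3 inverts by subtracting 3 ⇒ sub: (x^2) + 9 = 25.
Step 3. [(x^2) + 9 = 25] the outer +9 inverts by subtracting 9, so sub: x^2 = 16.
Step 4. [x^2 = 16] √ both sides: 16 ≥ 0 gives two branches ⇒ sqrt: x = 4 or -4.

Answer: x ∈ {-4, 4}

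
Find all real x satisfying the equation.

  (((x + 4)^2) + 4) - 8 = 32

Step 1. [(((x + 4)^2) + 4) - 8 = 32] -8 is outermost — add 8 both sides ⇒ sub: ((x + 4)^2) + 4 = 40.
Step 2. [((x + 4)^2) + 4 = 40] peel the +4: subtract 4 from each side. So sub: (x + 4)^2 = 36.
Step 3. [(x + 4)^2 = 36] LHS squared, RHS 36 ≥ 0: apply √ (±). So sqrt: x + 4 = 6 or -6.
Step 4. [x + 4 = 6 or -6] subtract 4: x sits inside (… + 4) ⇒ sub: x = 2 or -10.

Answer: x ∈ {-10, 2}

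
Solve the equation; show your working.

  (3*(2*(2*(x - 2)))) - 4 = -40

Step 1. [(3*(2*(2*(x - 2)))) - 4 = -40] peel the -4: add 4 from each side ⇒ sub: 3*(2*(2*(x - 2))) = -36.
Step 2. [3*(2*(2*(x - 2))) = -36] 3 out front; divide by 3, so div: 2*(2*(x - 2)) = -12.
Step 3. [2*(2*(x - 2)) = -12] 2·(inner) — divide through by 2 ⇒ div: 2*(x - 2) = -6.
Step 4. [2*(x - 2) = -6] 2·(inner) — divide through by 2, so div: x - 2 = -3.
Step 5. [x - 2 = -3] the outer -2 inverts by adding 2, so sub: x = -1.

Answer: x ∈ {-1}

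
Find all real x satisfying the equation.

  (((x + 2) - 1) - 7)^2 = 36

Step 1. [(((x + 2) - 1) - 7)^2 = 36] 36 ≥ 0, LHS is (·)² — take ±√. So sqrt: ((x + 2) - 1) - 7 = 6 or -6.
Step 2. [((x + 2) - 1) - 7 = 6 or -6] add 7: x sits inside (… - 7) ⇒ sub: (x + 2) - 1 = 13 or 1.
Step 3. [(x + 2) - 1 = 13 or 1] add 1: x sits inside (… - 1), so sub: x + 2 = 14 or 2.
Step 4. [x + 2 = 14 or 2] the outer +2 inverts by subtracting 2, so sub: x = 12 or 0.

Answer: x ∈ {0, 12}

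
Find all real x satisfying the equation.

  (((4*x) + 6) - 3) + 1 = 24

Step 1. [(((4*x) + 6) - 3) + 1 = 24] 1 comes off first (subtract 1) ⇒ sub: ((4*x) + 6) - 3 = 23.
Step 2. [((4*x) + 6) - 3 = 23] the outer -3 inverts by adding 3 ⇒ sub: (4*x) + 6 = 26.
Step 3. [(4*x) + 6 = 26] peel the +6: subtract 6 from each side, so sub: 4*x = 20.
Step 4. [4*x = 20] 4 out front; divide by 4, so div: x = 5.

Answer: x ∈ {5}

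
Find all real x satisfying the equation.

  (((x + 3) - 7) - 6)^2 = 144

Step 1. [(((x + 3) - 7) - 6)^2 = 144] 144 ≥ 0, LHS is (·)² — take ±√ ⇒ sqrt: ((x + 3) - 7) - 6 = 12 or -12.
Step 2. [((x + 3) - 7) - 6 = 12 or -12] the outer -6 inverts by adding 6, so sub: (x + 3) - 7 = 18 or -6.
Step 3. [(x + 3) - 7 = 18 or -6] add 7: x sits inside (… - 7) ⇒ sub: x + 3 = 25 or 1.
Step 4. [x + 3 = 25 or 1] peel the +3: subtract 3 from each side. So sub: x = 22 or -2.

Answer: x ∈ {-2, 22}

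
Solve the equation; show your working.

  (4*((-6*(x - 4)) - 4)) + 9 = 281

Step 1. [(4*((-6*(x - 4)) - 4)) + 9 = 281] +9 is outermost — subtract 9 both sides. So sub: 4*((-6*(x - 4)) - 4) = 272.
Step 2. [4*((-6*(x - 4)) - 4) = 272] 4·(inner) — divide through by 4, so div: (-6*(x - 4)) - 4 = 68.
Step 3. [(-6*(x - 4)) - 4 = 68] add 4: x sits inside (… - 4) ⇒ sub: -6*(x - 4) = 72.
Step 4. [-6*(x - 4) = 72] leading coefficient -6: divide by -6, so div: x - 4 = -12.
Step 5. [x - 4 = -12] the outer -4 inverts by adding 4 ⇒ sub: x = -8.

Answer: x ∈ {-8}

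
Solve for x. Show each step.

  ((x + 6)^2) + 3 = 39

Step 1. [((x + 6)^2) + 3 = 39] peel the +3: subtract 3 from each side. So sub: (x + 6)^2 = 36.
Step 2. [(x + 6)^2 = 36] 36 ≥ 0, LHS is (·)² — take ±√, so sqrt: x + 6 = 6 or -6.
Step 3. [x + 6 = 6 or -6] the outer +6 inverts by subtracting 6. So sub: x = 0 or -12.

Answer: x ∈ {-12, 0}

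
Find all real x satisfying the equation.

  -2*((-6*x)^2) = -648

Step 1. [-2*((-6*x)^2) = -648] divide by the outer -2 ⇒ div: (-6*x)^2 = 324.
Step 2. [(-6*x)^2 = 324] √ both sides: 324 ≥ 0 gives two branches. So sqrt: -6*x = 18 or -18.
Step 3. [-6*x = 18 or -18] leading coefficient -6: divide by -6, so div: x = -3 or 3.

Answer: x ∈ {-3, 3}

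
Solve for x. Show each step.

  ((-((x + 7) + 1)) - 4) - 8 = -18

Step 1. [((-((x + 7) + 1)) - 4) - 8 = -18] add 8: x sits inside (… - 8) ⇒ sub: (-((x + 7) + 1)) - 4 = -10.
Step 2. [(-((x + 7) + 1)) - 4 = -10] the outer -4 inverts by adding 4 ⇒ sub: -((x + 7) + 1) = -6.
Step 3. [-((x + 7) + 1) = -6] LHS negated; negate both sides. So neg: (x + 7) + 1 = 6.
Step 4. [(x + 7) + 1 = 6] 1 comes off first (subtract 1), so sub: x + 7 = 5.
Step 5. [x + 7 = 5] peel the +7: subtract 7 from each side, so sub: x = -2.

Answer: x ∈ {-2}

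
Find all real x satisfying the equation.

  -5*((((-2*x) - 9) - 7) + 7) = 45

Step 1. [-5*((((-2*x) - 9) - 7) + 7) = 45] LHS = -5·(…); ÷-5 both sides. So div: (((-2*x) - 9) - 7) + 7 = -9.
Step 2. [(((-2*x) - 9) - 7) + 7 = -9] 7 comes off first (subtract 7). So sub: ((-2*x) - 9) - 7 = -16.
Step 3. [((-2*x) - 9) - 7 = -16] -7 is outermost — add 7 both sides ⇒ sub: (-2*x) - 9 = -9.
Step 4. [(-2*x) - 9 = -9] add 9: x sits inside (… - 9) ⇒ sub: -2*x = 0.
Step 5. [-2*x = 0] -2 out front; divide by -2 ⇒ div: x = 0.

Answer: x ∈ {0}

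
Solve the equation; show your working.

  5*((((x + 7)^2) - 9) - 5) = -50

Step 1. [5*((((x + 7)^2) - 9) - 5) = -50] leading coefficient 5: divide by 5 ⇒ div: (((x + 7)^2) - 9) - 5 = -10.
Step 2. [(((x + 7)^2) - 9) - 5 = -10] 5 comes off first (add 5) ⇒ sub: ((x + 7)^2) - 9 = -5.
Step 3. [((x + 7)^2) - 9 = -5] the outer -9 inverts by adding 9, so sub: (x + 7)^2 = 4.
Step 4. [(x + 7)^2 = 4] LHS squared, RHS 4 ≥ 0: apply √ (±), so sqrt: x + 7 = 2 or -2.
Step 5. [x + 7 = 2 or -2] the outer +7 inverts by subtracting 7, so sub: x = -5 or -9.

Answer: x ∈ {-9, -5}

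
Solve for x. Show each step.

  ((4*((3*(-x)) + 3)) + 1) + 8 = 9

Step 1. [((4*((3*(-x)) + 3)) + 1) + 8 = 9] subtract 8: x sits inside (… + 8), so sub: (4*((3*(-x)) + 3)) + 1 = 1.
Step 2. [(4*((3*(-x)) + 3)) + 1 = 1] peel the +1: subtract 1 from each side, so sub: 4*((3*(-x)) + 3) = 0.
Step 3. [4*((3*(-x)) + 3) = 0] leading coefficient 4: divide by 4, so div: (3*(-x)) + 3 = 0.
Step 4. [(3*(-x)) + 3 = 0] peel the +3: subtract 3 from each side, so sub: 3*(-x) = -3.
Step 5. [3*(-x) = -3] leading coefficient 3: divide by 3. So div: -x = -1.
Step 6. [-x = -1] flip signs both sides ⇒ neg: x = 1.

Answer: x ∈ {1}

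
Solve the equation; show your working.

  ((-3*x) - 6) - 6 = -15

Step 1. [((-3*x) - 6) - 6 = -15] peel the -6: add 6 from each side ⇒ sub: (-3*x) - 6 = -9.
Step 2. [(-3*x) - 6 = -9] common factor -3 (LHS and -9) — divide through ⇒ factor: x + 2 = 3.
Step 3. [x + 2 = 3] the outer +2 inverts by subtracting 2, so sub: x = 1.

Answer: x ∈ {1}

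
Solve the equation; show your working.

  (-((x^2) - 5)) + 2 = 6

Step 1. [(-((x^2) - 5)) + 2 = 6] subtract 2: x sits inside (… + 2), so sub: -((x^2) - 5) = 4.
Step 2. [-((x^2) - 5) = 4] leading − — multiply by −1. So neg: (x^2) - 5 = -4.
Step 3. [(x^2) - 5 = -4] peel the -5: add 5 from each side ⇒ sub: x^2 = 1.
Step 4. [x^2 = 1] √ both sides: 1 ≥ 0 gives two branches, so sqrt: x = 1 or -1.

Answer: x ∈ {-1, 1}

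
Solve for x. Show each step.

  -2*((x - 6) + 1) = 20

Step 1. [-2*((x - 6) + 1) = 20] leading coefficient -2: divide by -2 ⇒ div: (x - 6) + 1 = -10.
Step 2. [(x - 6) + 1 = -10] +1 is outermost — subtract 1 both sides, so sub: x - 6 = -11.
Step 3. [x - 6 = -11] add 6: x sits inside (… - 6), so sub: x = -5.

Answer: x ∈ {-5}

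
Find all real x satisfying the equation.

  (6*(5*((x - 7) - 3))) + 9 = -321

Step 1. [(6*(5*((x - 7) - 3))) + 9 = -321] peel the +9: subtract 9 from each side, so sub: 6*(5*((x - 7) - 3)) = -330.
Step 2. [6*(5*((x - 7) - 3)) = -330] LHS = 6·(…); ÷6 both sides ⇒ div: 5*((x - 7) - 3) = -55.
Step 3. [5*((x - 7) - 3) = -55] leading coefficient 5: divide by 5. So div: (x - 7) - 3 = -11.
Step 4. [(x - 7) - 3 = -11] the outer -3 inverts by adding 3, so sub: x - 7 = -8.
Step 5. [x - 7 = -8] the outer -7 inverts by adding 7 ⇒ sub: x = -1.

Answer: x ∈ {-1}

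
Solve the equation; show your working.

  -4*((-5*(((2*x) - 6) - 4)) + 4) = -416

Step 1. [-4*((-5*(((2*x) - 6) - 4)) + 4) = -416] -4 out front; divide by -4, so div: (-5*(((2*x) - 6) - 4)) + 4 = 104.
Step 2. [(-5*(((2*x) - 6) - 4)) + 4 = 104] peel the +4: subtract 4 from each side, so sub: -5*(((2*x) - 6) - 4) = 100.
Step 3. [-5*(((2*x) - 6) - 4) = 100] LHS = -5·(…); ÷-5 both sides, so div: ((2*x) - 6) - 4 = -20.
Step 4. [((2*x) - 6) - 4 = -20] peel the -4: add 4 from each side. So sub: (2*x) - 6 = -16.
Step 5. [(2*x) - 6 = -16] 2 | LHS and 2 | -16: pull 2 out ⇒ factor: x - 3 = -8.
Step 6. [x - 3 = -8] -3 is outermost — add 3 both sides, so sub: x = -5.

Answer: x ∈ {-5}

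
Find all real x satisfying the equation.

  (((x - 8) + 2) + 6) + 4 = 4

Step 1. [(((x - 8) + 2) + 6) + 4 = 4] peel the +4: subtract 4 from each side. So sub: ((x - 8) + 2) + 6 = 0.
Step 2. [((x - 8) + 2) + 6 = 0] the outer +6 inverts by subtracting 6, so sub: (x - 8) + 2 = -6.
Step 3. [(x - 8) + 2 = -6] peel the +2: subtract 2 from each side ⇒ sub: x - 8 = -8.
Step 4. [x - 8 = -8] peel the -8: add 8 from each side, so sub: x = 0.

Answer: x ∈ {0}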